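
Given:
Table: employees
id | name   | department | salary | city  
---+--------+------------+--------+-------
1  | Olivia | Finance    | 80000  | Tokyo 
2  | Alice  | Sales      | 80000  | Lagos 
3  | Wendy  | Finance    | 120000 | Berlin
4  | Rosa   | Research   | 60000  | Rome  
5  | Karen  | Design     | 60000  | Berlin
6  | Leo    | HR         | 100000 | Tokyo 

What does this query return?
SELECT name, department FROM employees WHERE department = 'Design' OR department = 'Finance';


Filtering: department = 'Design' OR 'Finance'
Matching: 3 rows

3 rows:
Olivia, Finance
Wendy, Finance
Karen, Design


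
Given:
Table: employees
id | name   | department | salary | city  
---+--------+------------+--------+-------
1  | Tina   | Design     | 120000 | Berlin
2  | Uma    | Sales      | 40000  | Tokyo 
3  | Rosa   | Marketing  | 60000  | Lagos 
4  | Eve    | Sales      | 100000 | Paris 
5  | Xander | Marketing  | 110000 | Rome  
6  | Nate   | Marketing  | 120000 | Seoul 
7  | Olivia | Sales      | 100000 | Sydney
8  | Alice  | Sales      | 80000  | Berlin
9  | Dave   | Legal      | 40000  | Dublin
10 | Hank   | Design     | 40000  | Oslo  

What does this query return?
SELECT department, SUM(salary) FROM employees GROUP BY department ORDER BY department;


Summing salary within each department:
  Design: 120000 + 40000 = 160000
  Legal: 40000 = 40000
  Marketing: 60000 + 110000 + 120000 = 290000
  Sales: 40000 + 100000 + 100000 + 80000 = 320000


4 groups:
Design, 160000
Legal, 40000
Marketing, 290000
Sales, 320000


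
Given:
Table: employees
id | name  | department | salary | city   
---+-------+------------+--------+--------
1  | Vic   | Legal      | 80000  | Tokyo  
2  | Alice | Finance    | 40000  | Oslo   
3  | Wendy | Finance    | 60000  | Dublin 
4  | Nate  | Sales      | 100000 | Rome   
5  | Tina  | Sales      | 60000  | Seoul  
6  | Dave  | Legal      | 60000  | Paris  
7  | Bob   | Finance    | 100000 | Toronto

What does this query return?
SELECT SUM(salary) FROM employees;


SUM(salary) = 80000 + 40000 + 60000 + 100000 + 60000 + 60000 + 100000 = 500000

500000


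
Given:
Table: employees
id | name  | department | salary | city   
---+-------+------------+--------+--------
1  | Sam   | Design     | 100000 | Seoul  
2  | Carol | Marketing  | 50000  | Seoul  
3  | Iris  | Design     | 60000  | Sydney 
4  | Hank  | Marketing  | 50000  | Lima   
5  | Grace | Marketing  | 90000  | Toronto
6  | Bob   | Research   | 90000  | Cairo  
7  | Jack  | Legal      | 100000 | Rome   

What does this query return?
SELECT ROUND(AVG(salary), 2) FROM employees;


SUM(salary) = 540000
COUNT = 7
ROUND(AVG, 2) = ROUND(540000 / 7, 2) = 77142.86

77142.86


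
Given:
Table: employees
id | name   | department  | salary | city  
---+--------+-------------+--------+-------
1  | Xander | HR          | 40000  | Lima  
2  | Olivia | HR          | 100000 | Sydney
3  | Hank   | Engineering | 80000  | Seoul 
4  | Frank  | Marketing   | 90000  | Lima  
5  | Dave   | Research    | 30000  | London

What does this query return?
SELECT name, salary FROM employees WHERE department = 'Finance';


Filtering: department = 'Finance'
Matching rows: 0

Empty result set (0 rows)


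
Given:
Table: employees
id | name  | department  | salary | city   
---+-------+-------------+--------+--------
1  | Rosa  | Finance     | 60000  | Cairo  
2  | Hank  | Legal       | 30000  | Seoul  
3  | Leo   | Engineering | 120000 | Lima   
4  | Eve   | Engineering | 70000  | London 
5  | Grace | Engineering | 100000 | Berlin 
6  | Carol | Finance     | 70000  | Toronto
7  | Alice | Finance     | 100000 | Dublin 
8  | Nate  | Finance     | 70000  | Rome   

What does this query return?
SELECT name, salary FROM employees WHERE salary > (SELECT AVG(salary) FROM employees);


Subquery: AVG(salary) = 77500.0
Filtering: salary > 77500.0
  Leo (120000) -> MATCH
  Grace (100000) -> MATCH
  Alice (100000) -> MATCH


3 rows:
Leo, 120000
Grace, 100000
Alice, 100000


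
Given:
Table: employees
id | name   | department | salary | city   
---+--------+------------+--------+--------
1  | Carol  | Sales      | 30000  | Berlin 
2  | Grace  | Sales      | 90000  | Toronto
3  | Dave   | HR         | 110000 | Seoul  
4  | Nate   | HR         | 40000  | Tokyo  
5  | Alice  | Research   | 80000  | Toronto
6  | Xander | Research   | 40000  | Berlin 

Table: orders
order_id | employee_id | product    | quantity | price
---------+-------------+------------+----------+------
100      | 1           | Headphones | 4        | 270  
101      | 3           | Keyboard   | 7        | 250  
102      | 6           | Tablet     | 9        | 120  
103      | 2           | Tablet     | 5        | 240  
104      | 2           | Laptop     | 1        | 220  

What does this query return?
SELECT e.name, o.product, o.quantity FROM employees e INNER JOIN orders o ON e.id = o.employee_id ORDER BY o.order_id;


Joining employees.id = orders.employee_id:
  employee Carol (id=1) -> order Headphones
  employee Dave (id=3) -> order Keyboard
  employee Xander (id=6) -> order Tablet
  employee Grace (id=2) -> order Tablet
  employee Grace (id=2) -> order Laptop


5 rows:
Carol, Headphones, 4
Dave, Keyboard, 7
Xander, Tablet, 9
Grace, Tablet, 5
Grace, Laptop, 1


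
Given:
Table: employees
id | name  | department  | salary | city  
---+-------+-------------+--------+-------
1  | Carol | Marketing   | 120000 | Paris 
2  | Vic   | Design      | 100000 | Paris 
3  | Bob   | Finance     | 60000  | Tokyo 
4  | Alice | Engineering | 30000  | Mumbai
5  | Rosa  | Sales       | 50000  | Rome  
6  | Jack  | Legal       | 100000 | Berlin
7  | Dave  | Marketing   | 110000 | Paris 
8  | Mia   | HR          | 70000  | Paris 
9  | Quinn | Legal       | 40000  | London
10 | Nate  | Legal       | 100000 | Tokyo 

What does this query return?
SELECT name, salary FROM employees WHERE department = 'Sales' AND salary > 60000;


Filtering: department = 'Sales' AND salary > 60000
Matching: 0 rows

Empty result set (0 rows)


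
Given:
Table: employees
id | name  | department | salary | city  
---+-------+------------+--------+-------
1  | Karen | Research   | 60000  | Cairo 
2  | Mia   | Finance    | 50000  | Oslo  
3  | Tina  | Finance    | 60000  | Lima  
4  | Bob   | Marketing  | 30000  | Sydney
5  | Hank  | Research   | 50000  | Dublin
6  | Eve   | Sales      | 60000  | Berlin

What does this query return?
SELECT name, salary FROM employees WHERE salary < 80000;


Filtering: salary < 80000
Matching: 6 rows

6 rows:
Karen, 60000
Mia, 50000
Tina, 60000
Bob, 30000
Hank, 50000
Eve, 60000


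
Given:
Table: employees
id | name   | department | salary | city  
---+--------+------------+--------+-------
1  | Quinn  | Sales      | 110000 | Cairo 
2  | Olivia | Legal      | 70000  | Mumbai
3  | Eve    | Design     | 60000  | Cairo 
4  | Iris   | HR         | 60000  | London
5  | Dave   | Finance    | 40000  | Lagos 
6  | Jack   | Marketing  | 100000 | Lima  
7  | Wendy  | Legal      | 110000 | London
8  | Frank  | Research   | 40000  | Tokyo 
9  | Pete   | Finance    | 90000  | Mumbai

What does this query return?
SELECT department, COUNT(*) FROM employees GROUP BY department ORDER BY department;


Assigning each row to its department group:
  Quinn -> Sales
  Olivia -> Legal
  Eve -> Design
  Iris -> HR
  Dave -> Finance
  Jack -> Marketing
  Wendy -> Legal
  Frank -> Research
  Pete -> Finance


7 groups:
Design, 1
Finance, 2
HR, 1
Legal, 2
Marketing, 1
Research, 1
Sales, 1


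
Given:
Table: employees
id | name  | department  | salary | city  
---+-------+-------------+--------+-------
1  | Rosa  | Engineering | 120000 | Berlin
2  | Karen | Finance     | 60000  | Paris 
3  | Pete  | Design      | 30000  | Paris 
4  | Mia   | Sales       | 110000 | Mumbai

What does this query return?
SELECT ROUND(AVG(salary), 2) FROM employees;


SUM(salary) = 320000
COUNT = 4
ROUND(AVG, 2) = ROUND(320000 / 4, 2) = 80000.0

80000.0


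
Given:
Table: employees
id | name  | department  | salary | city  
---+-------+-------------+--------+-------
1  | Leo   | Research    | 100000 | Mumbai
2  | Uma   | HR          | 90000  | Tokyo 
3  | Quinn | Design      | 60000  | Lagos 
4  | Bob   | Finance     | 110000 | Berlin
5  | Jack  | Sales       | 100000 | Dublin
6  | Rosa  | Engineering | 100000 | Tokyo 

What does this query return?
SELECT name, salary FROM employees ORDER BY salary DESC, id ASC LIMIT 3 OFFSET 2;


Sort by salary DESC (id ASC tiebreak), then skip 2 and take 3
Rows 3 through 5

3 rows:
Jack, 100000
Rosa, 100000
Uma, 90000


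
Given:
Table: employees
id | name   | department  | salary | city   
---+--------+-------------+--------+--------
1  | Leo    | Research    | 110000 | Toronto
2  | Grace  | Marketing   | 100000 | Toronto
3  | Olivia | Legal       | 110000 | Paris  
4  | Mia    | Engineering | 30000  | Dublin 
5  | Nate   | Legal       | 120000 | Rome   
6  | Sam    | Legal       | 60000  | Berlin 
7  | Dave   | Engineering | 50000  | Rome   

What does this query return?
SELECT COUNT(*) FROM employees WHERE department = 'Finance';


Counting rows where department = 'Finance'


0


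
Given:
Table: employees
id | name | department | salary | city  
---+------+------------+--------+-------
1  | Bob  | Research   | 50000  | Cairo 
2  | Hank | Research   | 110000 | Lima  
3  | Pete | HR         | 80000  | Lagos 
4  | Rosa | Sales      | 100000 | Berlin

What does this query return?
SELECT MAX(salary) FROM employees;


Salaries: 50000, 110000, 80000, 100000
MAX = 110000

110000


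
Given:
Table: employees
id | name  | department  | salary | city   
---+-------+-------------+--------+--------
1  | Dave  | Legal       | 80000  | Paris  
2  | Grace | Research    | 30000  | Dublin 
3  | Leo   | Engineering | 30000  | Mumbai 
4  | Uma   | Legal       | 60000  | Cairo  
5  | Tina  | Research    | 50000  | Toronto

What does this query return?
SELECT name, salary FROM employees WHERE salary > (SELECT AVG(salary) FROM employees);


Subquery: AVG(salary) = 50000.0
Filtering: salary > 50000.0
  Dave (80000) -> MATCH
  Uma (60000) -> MATCH


2 rows:
Dave, 80000
Uma, 60000


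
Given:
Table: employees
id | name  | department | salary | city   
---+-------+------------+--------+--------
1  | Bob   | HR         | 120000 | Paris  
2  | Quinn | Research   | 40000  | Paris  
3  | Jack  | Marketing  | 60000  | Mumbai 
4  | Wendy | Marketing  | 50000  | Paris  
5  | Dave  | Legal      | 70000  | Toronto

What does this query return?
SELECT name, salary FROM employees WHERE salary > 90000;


Filtering: salary > 90000
Matching: 1 rows

1 rows:
Bob, 120000


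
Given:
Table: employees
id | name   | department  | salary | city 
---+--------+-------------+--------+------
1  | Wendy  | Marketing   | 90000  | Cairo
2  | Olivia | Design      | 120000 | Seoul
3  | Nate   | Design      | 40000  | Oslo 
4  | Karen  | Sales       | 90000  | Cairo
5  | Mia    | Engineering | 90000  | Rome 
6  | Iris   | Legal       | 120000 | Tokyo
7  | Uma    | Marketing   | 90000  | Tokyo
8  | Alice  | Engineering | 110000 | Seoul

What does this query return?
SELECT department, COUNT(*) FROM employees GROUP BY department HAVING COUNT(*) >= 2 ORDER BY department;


Groups with count >= 2:
  Design: 2 -> PASS
  Engineering: 2 -> PASS
  Marketing: 2 -> PASS
  Legal: 1 -> filtered out
  Sales: 1 -> filtered out


3 groups:
Design, 2
Engineering, 2
Marketing, 2


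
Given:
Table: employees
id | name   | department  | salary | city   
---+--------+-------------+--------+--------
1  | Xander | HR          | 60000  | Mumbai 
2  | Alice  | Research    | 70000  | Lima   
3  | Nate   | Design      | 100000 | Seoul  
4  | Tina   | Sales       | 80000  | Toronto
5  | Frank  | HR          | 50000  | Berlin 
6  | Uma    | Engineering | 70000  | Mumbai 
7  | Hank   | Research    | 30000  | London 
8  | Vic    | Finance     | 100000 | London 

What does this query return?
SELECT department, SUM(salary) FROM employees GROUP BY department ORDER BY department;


Summing salary within each department:
  Design: 100000 = 100000
  Engineering: 70000 = 70000
  Finance: 100000 = 100000
  HR: 60000 + 50000 = 110000
  Research: 70000 + 30000 = 100000
  Sales: 80000 = 80000


6 groups:
Design, 100000
Engineering, 70000
Finance, 100000
HR, 110000
Research, 100000
Sales, 80000


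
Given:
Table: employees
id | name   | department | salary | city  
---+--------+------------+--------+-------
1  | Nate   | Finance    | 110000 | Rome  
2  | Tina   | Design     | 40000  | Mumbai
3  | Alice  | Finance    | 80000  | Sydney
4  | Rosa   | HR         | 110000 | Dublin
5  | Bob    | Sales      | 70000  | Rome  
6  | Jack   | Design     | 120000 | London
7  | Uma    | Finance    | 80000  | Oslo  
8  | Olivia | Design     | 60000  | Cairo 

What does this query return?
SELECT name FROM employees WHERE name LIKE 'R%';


LIKE 'R%' matches names starting with 'R'
Matching: 1

1 rows:
Rosa


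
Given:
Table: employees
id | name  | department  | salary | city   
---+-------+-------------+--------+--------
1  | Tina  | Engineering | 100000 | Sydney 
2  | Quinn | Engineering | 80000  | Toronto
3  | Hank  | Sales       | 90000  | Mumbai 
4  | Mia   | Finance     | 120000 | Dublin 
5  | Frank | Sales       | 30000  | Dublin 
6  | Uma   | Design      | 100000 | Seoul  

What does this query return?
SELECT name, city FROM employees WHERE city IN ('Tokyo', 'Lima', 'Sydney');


Filtering: city IN ('Tokyo', 'Lima', 'Sydney')
Matching: 1 rows

1 rows:
Tina, Sydney


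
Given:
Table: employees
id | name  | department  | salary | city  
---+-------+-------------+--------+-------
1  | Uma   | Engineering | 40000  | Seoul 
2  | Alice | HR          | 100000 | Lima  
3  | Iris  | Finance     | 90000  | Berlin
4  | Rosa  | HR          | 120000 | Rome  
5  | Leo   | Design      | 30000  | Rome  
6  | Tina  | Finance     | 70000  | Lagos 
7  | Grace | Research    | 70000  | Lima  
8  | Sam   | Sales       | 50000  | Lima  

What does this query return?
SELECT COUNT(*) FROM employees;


COUNT(*) counts all rows

8


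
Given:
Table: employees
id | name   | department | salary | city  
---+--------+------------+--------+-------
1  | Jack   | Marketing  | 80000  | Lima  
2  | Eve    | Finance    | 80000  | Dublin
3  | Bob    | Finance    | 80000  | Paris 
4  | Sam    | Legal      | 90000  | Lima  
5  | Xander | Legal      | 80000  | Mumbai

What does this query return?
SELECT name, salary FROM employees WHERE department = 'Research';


Filtering: department = 'Research'
Matching rows: 0

Empty result set (0 rows)


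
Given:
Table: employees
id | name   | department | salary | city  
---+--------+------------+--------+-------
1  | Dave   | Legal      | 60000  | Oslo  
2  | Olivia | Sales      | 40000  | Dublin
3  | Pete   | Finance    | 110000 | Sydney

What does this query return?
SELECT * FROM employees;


SELECT * returns all 3 rows with all columns

3 rows:
1, Dave, Legal, 60000, Oslo
2, Olivia, Sales, 40000, Dublin
3, Pete, Finance, 110000, Sydney


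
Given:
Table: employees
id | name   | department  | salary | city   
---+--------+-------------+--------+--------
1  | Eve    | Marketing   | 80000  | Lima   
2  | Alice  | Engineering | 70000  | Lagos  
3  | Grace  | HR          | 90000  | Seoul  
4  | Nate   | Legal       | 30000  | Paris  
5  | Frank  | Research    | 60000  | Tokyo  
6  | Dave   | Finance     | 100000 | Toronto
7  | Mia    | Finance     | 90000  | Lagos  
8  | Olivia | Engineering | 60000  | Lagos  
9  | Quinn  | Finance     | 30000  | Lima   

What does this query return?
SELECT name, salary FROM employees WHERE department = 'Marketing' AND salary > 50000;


Filtering: department = 'Marketing' AND salary > 50000
Matching: 1 rows

1 rows:
Eve, 80000


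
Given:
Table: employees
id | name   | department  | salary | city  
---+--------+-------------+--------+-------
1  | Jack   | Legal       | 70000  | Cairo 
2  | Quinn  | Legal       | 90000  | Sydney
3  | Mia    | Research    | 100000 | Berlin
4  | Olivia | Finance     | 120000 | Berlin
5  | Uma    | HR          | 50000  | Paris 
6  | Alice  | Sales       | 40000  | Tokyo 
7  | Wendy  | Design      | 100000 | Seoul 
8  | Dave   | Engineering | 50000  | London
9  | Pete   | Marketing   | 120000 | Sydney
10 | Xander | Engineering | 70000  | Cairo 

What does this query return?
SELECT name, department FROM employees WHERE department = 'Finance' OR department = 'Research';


Filtering: department = 'Finance' OR 'Research'
Matching: 2 rows

2 rows:
Mia, Research
Olivia, Finance


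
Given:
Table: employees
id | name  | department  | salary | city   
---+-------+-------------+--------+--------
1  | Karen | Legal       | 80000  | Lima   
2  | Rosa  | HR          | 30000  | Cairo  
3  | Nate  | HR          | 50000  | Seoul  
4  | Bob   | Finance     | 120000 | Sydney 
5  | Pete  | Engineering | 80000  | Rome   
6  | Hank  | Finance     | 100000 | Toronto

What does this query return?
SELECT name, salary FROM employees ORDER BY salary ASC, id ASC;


Sorting by salary ASC, then id ASC for ties

6 rows:
Rosa, 30000
Nate, 50000
Karen, 80000
Pete, 80000
Hank, 100000
Bob, 120000


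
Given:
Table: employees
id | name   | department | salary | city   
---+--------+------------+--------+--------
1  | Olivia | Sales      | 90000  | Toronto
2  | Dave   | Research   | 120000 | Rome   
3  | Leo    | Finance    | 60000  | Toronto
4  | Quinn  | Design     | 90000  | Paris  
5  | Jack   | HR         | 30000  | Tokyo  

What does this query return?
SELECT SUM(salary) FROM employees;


SUM(salary) = 90000 + 120000 + 60000 + 90000 + 30000 = 390000

390000


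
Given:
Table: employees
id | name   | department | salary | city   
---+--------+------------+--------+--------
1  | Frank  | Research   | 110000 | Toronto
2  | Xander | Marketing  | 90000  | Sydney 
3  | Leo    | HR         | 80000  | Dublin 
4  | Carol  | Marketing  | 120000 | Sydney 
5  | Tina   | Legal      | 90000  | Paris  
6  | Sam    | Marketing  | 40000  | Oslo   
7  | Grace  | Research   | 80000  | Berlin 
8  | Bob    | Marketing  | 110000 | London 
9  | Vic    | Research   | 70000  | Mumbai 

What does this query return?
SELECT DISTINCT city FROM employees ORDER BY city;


All 'city' values (row order): Toronto, Sydney, Dublin, Sydney, Paris, Oslo, Berlin, London, Mumbai
Removing duplicates leaves 8 unique value(s).

8 values:
Berlin
Dublin
London
Mumbai
Oslo
Paris
Sydney
Toronto


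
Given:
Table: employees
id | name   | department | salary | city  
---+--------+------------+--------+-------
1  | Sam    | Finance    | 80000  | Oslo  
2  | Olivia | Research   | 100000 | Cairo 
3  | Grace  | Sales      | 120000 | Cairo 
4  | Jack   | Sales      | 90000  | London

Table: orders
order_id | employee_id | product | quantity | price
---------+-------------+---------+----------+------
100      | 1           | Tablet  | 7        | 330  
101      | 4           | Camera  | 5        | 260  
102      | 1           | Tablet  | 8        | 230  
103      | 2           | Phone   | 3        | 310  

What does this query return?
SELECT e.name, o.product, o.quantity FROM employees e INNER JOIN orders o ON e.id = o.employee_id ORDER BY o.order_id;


Joining employees.id = orders.employee_id:
  employee Sam (id=1) -> order Tablet
  employee Jack (id=4) -> order Camera
  employee Sam (id=1) -> order Tablet
  employee Olivia (id=2) -> order Phone


4 rows:
Sam, Tablet, 7
Jack, Camera, 5
Sam, Tablet, 8
Olivia, Phone, 3


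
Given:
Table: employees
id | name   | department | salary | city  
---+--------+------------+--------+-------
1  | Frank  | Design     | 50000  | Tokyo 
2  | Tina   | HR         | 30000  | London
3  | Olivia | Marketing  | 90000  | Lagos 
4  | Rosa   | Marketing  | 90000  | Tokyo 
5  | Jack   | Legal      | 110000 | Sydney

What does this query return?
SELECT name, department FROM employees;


Projecting columns: name, department

5 rows:
Frank, Design
Tina, HR
Olivia, Marketing
Rosa, Marketing
Jack, Legal


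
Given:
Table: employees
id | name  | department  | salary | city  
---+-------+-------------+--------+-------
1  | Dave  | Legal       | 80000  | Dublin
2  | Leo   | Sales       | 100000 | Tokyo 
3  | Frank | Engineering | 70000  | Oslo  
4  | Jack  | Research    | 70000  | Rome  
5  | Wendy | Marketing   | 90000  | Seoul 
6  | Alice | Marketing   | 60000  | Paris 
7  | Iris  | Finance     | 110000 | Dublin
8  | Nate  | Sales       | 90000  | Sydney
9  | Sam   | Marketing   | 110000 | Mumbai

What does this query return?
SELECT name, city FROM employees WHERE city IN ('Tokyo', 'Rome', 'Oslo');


Filtering: city IN ('Tokyo', 'Rome', 'Oslo')
Matching: 3 rows

3 rows:
Leo, Tokyo
Frank, Oslo
Jack, Rome


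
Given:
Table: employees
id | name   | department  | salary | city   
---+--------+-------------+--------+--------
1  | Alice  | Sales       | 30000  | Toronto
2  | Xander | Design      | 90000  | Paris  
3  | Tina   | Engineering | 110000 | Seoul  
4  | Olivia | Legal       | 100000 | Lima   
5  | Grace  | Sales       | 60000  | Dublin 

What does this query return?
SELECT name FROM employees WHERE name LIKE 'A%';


LIKE 'A%' matches names starting with 'A'
Matching: 1

1 rows:
Alice


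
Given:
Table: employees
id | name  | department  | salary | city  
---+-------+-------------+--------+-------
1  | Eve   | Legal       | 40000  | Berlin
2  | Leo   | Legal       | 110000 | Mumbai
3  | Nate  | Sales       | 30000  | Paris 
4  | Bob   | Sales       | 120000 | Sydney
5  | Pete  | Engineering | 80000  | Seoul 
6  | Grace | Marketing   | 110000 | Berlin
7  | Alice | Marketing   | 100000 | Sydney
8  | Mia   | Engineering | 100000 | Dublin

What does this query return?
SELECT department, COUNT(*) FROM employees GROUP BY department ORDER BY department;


Assigning each row to its department group:
  Eve -> Legal
  Leo -> Legal
  Nate -> Sales
  Bob -> Sales
  Pete -> Engineering
  Grace -> Marketing
  Alice -> Marketing
  Mia -> Engineering


4 groups:
Engineering, 2
Legal, 2
Marketing, 2
Sales, 2


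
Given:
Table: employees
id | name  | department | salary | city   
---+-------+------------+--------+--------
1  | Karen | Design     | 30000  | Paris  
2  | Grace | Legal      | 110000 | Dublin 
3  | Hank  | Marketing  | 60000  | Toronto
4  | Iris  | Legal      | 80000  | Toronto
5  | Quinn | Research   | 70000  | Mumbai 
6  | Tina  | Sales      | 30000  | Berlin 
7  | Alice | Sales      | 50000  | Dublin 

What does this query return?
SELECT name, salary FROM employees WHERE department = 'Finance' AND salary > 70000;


Filtering: department = 'Finance' AND salary > 70000
Matching: 0 rows

Empty result set (0 rows)


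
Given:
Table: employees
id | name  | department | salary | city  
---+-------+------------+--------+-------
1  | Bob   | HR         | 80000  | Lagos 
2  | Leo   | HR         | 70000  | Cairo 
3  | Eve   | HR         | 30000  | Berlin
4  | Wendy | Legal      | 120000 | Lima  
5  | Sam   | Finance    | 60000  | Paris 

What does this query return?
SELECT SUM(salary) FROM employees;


SUM(salary) = 80000 + 70000 + 30000 + 120000 + 60000 = 360000

360000


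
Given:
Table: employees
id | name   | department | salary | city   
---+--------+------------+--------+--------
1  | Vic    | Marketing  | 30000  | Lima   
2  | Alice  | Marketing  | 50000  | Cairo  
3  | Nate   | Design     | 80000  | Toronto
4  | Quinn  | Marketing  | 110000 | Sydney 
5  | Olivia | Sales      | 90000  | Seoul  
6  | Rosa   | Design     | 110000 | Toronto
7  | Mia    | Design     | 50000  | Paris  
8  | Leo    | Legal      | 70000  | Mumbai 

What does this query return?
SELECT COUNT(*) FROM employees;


COUNT(*) counts all rows

8


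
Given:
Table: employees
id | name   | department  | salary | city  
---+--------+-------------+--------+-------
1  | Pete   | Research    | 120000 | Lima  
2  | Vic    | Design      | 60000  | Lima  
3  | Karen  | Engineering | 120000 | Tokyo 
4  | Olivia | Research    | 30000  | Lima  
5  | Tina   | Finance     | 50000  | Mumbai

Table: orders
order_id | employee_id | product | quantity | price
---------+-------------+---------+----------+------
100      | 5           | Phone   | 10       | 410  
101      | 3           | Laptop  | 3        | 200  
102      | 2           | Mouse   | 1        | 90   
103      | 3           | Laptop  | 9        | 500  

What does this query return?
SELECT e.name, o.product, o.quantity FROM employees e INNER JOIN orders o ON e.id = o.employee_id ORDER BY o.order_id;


Joining employees.id = orders.employee_id:
  employee Tina (id=5) -> order Phone
  employee Karen (id=3) -> order Laptop
  employee Vic (id=2) -> order Mouse
  employee Karen (id=3) -> order Laptop


4 rows:
Tina, Phone, 10
Karen, Laptop, 3
Vic, Mouse, 1
Karen, Laptop, 9


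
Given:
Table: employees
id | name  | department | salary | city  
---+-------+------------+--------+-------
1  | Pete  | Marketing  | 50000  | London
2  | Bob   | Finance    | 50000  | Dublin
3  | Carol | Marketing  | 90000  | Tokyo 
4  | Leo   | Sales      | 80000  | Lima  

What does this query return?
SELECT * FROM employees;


SELECT * returns all 4 rows with all columns

4 rows:
1, Pete, Marketing, 50000, London
2, Bob, Finance, 50000, Dublin
3, Carol, Marketing, 90000, Tokyo
4, Leo, Sales, 80000, Lima


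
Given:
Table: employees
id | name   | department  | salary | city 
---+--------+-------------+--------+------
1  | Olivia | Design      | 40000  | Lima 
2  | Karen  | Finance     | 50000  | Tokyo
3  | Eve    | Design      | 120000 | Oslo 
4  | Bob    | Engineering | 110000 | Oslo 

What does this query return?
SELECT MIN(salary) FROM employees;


Salaries: 40000, 50000, 120000, 110000
MIN = 40000

40000


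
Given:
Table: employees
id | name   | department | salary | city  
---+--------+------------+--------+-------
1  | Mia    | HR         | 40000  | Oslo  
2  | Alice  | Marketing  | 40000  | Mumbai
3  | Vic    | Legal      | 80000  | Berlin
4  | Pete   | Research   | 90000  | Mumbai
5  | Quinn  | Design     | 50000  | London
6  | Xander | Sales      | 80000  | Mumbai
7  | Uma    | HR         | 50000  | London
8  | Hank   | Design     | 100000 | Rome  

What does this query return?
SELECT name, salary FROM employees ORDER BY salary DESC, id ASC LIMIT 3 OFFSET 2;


Sort by salary DESC (id ASC tiebreak), then skip 2 and take 3
Rows 3 through 5

3 rows:
Vic, 80000
Xander, 80000
Quinn, 50000


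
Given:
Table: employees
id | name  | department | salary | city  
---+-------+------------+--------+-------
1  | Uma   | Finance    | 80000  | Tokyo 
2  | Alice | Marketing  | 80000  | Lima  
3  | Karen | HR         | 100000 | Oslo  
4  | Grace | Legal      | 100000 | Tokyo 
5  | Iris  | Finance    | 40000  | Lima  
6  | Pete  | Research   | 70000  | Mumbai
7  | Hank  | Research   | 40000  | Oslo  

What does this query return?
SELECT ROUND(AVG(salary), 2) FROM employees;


SUM(salary) = 510000
COUNT = 7
ROUND(AVG, 2) = ROUND(510000 / 7, 2) = 72857.14

72857.14


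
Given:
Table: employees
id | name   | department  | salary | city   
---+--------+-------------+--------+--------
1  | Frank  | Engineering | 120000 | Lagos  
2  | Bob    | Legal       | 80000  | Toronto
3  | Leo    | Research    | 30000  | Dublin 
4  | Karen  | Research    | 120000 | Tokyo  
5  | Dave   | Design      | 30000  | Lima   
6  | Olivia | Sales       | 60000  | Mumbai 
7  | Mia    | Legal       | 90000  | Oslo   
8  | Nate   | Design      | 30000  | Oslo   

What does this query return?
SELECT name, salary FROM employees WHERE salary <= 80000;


Filtering: salary <= 80000
Matching: 5 rows

5 rows:
Bob, 80000
Leo, 30000
Dave, 30000
Olivia, 60000
Nate, 30000


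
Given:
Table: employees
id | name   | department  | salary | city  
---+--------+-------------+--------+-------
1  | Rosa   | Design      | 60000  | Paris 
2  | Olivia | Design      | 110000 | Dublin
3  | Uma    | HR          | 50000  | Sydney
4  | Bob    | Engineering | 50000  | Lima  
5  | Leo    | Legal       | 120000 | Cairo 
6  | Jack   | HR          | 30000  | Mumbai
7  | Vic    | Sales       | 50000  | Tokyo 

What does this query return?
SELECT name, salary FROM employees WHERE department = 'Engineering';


Filtering: department = 'Engineering'
Matching rows: 1

1 rows:
Bob, 50000


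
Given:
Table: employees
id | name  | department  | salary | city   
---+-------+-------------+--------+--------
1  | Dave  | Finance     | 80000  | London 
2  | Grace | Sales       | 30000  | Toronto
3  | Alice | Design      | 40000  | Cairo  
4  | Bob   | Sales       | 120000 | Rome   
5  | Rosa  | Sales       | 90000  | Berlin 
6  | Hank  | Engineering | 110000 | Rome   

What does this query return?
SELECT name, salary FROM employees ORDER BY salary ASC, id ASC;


Sorting by salary ASC, then id ASC for ties

6 rows:
Grace, 30000
Alice, 40000
Dave, 80000
Rosa, 90000
Hank, 110000
Bob, 120000


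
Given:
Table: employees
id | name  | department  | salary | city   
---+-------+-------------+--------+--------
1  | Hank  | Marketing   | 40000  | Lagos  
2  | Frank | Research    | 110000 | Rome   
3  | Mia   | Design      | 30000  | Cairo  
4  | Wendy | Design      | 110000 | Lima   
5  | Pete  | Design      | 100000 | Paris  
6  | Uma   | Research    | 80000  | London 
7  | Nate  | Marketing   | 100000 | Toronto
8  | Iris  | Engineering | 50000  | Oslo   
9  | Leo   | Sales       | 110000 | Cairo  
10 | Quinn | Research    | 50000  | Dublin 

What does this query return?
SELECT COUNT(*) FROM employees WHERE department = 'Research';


Counting rows where department = 'Research'
  Frank -> MATCH
  Uma -> MATCH
  Quinn -> MATCH


3


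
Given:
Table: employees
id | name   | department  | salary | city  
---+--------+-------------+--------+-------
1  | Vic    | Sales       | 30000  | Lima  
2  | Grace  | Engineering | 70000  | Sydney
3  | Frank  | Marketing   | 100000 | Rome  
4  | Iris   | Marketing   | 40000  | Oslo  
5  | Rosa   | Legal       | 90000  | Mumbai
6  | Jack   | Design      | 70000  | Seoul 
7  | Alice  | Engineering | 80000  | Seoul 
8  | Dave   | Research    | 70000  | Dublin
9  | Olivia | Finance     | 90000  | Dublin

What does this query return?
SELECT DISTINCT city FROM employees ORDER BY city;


All 'city' values (row order): Lima, Sydney, Rome, Oslo, Mumbai, Seoul, Seoul, Dublin, Dublin
Removing duplicates leaves 7 unique value(s).

7 values:
Dublin
Lima
Mumbai
Oslo
Rome
Seoul
Sydney


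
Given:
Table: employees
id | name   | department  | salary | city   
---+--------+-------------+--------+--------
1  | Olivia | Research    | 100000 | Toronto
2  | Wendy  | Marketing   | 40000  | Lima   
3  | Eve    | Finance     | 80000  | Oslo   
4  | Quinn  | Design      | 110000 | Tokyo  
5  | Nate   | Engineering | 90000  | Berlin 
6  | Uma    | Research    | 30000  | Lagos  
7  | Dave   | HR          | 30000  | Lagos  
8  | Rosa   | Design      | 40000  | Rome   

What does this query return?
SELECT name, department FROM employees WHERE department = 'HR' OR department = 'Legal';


Filtering: department = 'HR' OR 'Legal'
Matching: 1 rows

1 rows:
Dave, HR


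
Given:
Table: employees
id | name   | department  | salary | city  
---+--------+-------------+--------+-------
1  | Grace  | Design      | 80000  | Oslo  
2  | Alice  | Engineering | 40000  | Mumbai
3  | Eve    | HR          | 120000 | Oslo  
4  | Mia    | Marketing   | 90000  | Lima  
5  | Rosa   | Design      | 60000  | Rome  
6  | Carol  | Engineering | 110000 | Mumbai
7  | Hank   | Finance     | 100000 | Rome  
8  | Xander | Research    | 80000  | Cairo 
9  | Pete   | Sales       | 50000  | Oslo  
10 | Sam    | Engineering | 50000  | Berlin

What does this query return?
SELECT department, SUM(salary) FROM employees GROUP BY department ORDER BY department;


Summing salary within each department:
  Design: 80000 + 60000 = 140000
  Engineering: 40000 + 110000 + 50000 = 200000
  Finance: 100000 = 100000
  HR: 120000 = 120000
  Marketing: 90000 = 90000
  Research: 80000 = 80000
  Sales: 50000 = 50000


7 groups:
Design, 140000
Engineering, 200000
Finance, 100000
HR, 120000
Marketing, 90000
Research, 80000
Sales, 50000


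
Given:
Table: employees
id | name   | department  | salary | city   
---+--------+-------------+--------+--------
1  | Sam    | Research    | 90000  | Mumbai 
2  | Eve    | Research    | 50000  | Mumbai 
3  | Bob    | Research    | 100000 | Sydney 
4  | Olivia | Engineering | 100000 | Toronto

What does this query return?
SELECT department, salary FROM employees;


Projecting columns: department, salary

4 rows:
Research, 90000
Research, 50000
Research, 100000
Engineering, 100000


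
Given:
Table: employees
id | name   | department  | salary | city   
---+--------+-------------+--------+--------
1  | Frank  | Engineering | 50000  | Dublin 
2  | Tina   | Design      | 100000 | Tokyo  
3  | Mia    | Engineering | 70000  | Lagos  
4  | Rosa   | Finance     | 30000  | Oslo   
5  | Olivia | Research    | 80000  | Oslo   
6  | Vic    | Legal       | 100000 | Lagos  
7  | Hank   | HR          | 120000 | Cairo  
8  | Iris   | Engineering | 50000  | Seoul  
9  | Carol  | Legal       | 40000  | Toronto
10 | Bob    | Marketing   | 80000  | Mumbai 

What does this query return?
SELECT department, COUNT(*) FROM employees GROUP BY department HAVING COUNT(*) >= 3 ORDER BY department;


Groups with count >= 3:
  Engineering: 3 -> PASS
  Design: 1 -> filtered out
  Finance: 1 -> filtered out
  HR: 1 -> filtered out
  Legal: 2 -> filtered out
  Marketing: 1 -> filtered out
  Research: 1 -> filtered out


1 groups:
Engineering, 3


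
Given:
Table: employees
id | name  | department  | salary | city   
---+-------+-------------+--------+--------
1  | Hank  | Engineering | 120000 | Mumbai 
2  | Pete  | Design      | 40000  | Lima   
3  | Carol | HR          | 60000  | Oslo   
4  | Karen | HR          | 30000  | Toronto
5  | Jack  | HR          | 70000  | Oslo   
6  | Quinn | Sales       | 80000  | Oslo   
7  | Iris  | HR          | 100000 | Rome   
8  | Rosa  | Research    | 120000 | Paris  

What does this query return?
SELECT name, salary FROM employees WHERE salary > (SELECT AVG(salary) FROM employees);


Subquery: AVG(salary) = 77500.0
Filtering: salary > 77500.0
  Hank (120000) -> MATCH
  Quinn (80000) -> MATCH
  Iris (100000) -> MATCH
  Rosa (120000) -> MATCH


4 rows:
Hank, 120000
Quinn, 80000
Iris, 100000
Rosa, 120000


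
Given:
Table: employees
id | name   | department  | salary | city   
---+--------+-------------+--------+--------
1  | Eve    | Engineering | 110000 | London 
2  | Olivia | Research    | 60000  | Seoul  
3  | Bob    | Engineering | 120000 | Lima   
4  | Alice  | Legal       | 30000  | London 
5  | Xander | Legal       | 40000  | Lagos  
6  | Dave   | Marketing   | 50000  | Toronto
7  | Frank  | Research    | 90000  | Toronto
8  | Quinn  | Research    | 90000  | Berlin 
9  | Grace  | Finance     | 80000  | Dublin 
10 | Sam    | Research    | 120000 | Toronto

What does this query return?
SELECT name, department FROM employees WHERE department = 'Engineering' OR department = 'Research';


Filtering: department = 'Engineering' OR 'Research'
Matching: 6 rows

6 rows:
Eve, Engineering
Olivia, Research
Bob, Engineering
Frank, Research
Quinn, Research
Sam, Research


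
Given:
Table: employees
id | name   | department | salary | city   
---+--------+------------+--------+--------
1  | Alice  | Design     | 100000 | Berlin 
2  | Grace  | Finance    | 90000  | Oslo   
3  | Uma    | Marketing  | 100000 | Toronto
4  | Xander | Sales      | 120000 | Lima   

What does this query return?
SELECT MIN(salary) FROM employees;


Salaries: 100000, 90000, 100000, 120000
MIN = 90000

90000


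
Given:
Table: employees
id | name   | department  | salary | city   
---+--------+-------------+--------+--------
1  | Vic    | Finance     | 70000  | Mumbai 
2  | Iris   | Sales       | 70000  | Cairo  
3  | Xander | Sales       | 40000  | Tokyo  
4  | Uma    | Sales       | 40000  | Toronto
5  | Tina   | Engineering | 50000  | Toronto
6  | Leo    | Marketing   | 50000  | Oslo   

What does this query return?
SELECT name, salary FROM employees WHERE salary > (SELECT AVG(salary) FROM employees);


Subquery: AVG(salary) = 53333.33
Filtering: salary > 53333.33
  Vic (70000) -> MATCH
  Iris (70000) -> MATCH


2 rows:
Vic, 70000
Iris, 70000


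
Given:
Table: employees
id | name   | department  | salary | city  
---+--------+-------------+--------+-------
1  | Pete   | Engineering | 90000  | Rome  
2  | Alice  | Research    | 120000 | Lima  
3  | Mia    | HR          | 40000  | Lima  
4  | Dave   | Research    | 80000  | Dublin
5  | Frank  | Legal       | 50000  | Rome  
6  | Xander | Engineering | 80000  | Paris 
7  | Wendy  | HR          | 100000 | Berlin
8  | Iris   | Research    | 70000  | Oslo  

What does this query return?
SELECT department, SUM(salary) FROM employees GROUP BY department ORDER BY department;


Summing salary within each department:
  Engineering: 90000 + 80000 = 170000
  HR: 40000 + 100000 = 140000
  Legal: 50000 = 50000
  Research: 120000 + 80000 + 70000 = 270000


4 groups:
Engineering, 170000
HR, 140000
Legal, 50000
Research, 270000


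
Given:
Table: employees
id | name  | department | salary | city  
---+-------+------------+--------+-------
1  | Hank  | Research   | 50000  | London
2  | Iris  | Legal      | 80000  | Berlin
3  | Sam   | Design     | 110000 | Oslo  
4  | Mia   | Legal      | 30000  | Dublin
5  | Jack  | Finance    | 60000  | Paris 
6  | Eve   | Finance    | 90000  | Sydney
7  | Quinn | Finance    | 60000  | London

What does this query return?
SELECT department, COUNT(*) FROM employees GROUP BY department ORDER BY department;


Assigning each row to its department group:
  Hank -> Research
  Iris -> Legal
  Sam -> Design
  Mia -> Legal
  Jack -> Finance
  Eve -> Finance
  Quinn -> Finance


4 groups:
Design, 1
Finance, 3
Legal, 2
Research, 1


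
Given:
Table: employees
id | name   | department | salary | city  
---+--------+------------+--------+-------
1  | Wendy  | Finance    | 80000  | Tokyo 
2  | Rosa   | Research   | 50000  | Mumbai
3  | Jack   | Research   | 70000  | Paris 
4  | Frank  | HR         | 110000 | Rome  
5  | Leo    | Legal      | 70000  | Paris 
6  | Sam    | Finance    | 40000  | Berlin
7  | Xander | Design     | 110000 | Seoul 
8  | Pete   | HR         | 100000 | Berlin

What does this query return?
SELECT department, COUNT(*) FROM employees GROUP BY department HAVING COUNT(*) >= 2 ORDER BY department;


Groups with count >= 2:
  Finance: 2 -> PASS
  HR: 2 -> PASS
  Research: 2 -> PASS
  Design: 1 -> filtered out
  Legal: 1 -> filtered out


3 groups:
Finance, 2
HR, 2
Research, 2


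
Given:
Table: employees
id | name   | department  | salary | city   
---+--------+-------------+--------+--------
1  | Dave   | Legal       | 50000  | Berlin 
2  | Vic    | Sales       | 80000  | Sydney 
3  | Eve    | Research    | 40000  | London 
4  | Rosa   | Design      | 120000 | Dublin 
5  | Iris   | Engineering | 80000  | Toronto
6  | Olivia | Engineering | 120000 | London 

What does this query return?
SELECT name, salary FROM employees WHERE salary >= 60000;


Filtering: salary >= 60000
Matching: 4 rows

4 rows:
Vic, 80000
Rosa, 120000
Iris, 80000
Olivia, 120000


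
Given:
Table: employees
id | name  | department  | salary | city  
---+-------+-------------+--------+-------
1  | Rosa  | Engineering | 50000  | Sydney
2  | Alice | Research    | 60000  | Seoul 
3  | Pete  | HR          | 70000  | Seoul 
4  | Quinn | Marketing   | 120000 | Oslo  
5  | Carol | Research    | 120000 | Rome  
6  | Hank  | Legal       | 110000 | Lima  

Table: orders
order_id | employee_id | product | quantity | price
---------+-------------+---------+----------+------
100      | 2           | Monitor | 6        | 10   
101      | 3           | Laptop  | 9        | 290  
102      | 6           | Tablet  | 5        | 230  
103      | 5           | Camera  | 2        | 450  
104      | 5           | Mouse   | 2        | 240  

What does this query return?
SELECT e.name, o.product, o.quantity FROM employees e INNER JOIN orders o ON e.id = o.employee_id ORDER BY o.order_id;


Joining employees.id = orders.employee_id:
  employee Alice (id=2) -> order Monitor
  employee Pete (id=3) -> order Laptop
  employee Hank (id=6) -> order Tablet
  employee Carol (id=5) -> order Camera
  employee Carol (id=5) -> order Mouse


5 rows:
Alice, Monitor, 6
Pete, Laptop, 9
Hank, Tablet, 5
Carol, Camera, 2
Carol, Mouse, 2
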